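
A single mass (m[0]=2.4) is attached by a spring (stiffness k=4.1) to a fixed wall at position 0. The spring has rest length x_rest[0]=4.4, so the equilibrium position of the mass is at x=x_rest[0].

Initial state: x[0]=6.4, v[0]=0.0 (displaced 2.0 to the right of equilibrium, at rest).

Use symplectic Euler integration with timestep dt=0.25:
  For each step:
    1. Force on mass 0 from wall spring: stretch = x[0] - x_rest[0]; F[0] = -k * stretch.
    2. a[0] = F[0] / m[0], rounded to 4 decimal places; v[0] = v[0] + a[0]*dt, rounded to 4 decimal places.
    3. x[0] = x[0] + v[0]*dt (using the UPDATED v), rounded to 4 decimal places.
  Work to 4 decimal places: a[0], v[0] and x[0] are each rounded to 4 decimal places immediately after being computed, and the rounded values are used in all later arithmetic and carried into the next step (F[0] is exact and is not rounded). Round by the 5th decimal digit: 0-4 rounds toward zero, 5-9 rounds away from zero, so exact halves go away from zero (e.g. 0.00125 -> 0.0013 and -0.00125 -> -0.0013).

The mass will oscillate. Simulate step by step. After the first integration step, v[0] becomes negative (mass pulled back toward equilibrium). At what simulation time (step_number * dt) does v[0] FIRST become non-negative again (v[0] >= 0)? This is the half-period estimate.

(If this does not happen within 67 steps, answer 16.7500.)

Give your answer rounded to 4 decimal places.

Answer: 2.5000

Derivation:
Step 0: x=[6.4000] v=[0.0000]
Step 1: x=[6.1865] v=[-0.8542]
Step 2: x=[5.7822] v=[-1.6172]
Step 3: x=[5.2303] v=[-2.2075]
Step 4: x=[4.5898] v=[-2.5621]
Step 5: x=[3.9290] v=[-2.6432]
Step 6: x=[3.3185] v=[-2.4421]
Step 7: x=[2.8235] v=[-1.9802]
Step 8: x=[2.4968] v=[-1.3069]
Step 9: x=[2.3733] v=[-0.4941]
Step 10: x=[2.4662] v=[0.3715]
First v>=0 after going negative at step 10, time=2.5000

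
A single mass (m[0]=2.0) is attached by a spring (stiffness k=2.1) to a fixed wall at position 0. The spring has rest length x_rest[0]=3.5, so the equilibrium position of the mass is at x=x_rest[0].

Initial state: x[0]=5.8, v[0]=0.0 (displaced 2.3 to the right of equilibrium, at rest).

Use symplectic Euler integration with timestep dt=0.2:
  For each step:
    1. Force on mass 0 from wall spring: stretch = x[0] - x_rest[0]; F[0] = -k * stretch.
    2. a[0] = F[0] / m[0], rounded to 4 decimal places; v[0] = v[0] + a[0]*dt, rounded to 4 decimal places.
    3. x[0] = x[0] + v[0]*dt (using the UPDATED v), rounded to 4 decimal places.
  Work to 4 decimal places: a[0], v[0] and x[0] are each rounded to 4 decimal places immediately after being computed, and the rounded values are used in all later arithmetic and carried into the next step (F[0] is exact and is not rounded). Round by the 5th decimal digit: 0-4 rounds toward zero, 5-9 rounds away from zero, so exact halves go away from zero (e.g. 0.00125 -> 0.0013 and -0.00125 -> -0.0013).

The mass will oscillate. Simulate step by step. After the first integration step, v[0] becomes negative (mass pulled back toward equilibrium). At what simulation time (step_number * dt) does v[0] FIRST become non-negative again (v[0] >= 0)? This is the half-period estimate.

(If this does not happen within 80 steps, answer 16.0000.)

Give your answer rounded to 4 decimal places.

Step 0: x=[5.8000] v=[0.0000]
Step 1: x=[5.7034] v=[-0.4830]
Step 2: x=[5.5143] v=[-0.9457]
Step 3: x=[5.2406] v=[-1.3687]
Step 4: x=[4.8938] v=[-1.7342]
Step 5: x=[4.4884] v=[-2.0269]
Step 6: x=[4.0415] v=[-2.2345]
Step 7: x=[3.5719] v=[-2.3482]
Step 8: x=[3.0992] v=[-2.3633]
Step 9: x=[2.6434] v=[-2.2791]
Step 10: x=[2.2236] v=[-2.0992]
Step 11: x=[1.8574] v=[-1.8312]
Step 12: x=[1.5601] v=[-1.4863]
Step 13: x=[1.3443] v=[-1.0789]
Step 14: x=[1.2191] v=[-0.6262]
Step 15: x=[1.1897] v=[-0.1472]
Step 16: x=[1.2573] v=[0.3380]
First v>=0 after going negative at step 16, time=3.2000

Answer: 3.2000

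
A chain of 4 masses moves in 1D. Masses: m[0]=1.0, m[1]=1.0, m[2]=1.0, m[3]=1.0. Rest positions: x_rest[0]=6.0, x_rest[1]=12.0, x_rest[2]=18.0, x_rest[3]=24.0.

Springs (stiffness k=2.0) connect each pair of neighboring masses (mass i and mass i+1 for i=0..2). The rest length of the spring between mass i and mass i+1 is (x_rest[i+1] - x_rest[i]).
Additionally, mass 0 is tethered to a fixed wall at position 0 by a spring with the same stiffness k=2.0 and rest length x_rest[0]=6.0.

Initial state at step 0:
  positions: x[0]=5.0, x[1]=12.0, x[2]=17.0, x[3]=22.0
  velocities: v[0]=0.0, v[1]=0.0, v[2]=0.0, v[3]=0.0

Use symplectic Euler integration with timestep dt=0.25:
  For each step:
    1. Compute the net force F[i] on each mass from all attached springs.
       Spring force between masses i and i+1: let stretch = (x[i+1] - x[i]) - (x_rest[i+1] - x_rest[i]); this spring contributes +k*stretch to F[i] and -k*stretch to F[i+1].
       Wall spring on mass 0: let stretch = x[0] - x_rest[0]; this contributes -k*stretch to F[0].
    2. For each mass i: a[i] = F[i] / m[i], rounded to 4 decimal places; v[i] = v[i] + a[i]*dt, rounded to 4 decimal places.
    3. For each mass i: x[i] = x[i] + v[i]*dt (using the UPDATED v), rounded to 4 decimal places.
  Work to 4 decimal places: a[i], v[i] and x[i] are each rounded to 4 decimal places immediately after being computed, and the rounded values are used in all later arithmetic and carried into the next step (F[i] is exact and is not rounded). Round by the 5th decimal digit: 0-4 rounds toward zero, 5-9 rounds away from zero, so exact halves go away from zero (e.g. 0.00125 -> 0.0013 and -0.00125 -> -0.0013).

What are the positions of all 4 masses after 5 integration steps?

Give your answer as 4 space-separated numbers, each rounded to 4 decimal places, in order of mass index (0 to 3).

Step 0: x=[5.0000 12.0000 17.0000 22.0000] v=[0.0000 0.0000 0.0000 0.0000]
Step 1: x=[5.2500 11.7500 17.0000 22.1250] v=[1.0000 -1.0000 0.0000 0.5000]
Step 2: x=[5.6563 11.3438 16.9844 22.3594] v=[1.6250 -1.6250 -0.0625 0.9375]
Step 3: x=[6.0665 10.9317 16.9356 22.6719] v=[1.6406 -1.6485 -0.1953 1.2500]
Step 4: x=[6.3265 10.6619 16.8533 23.0174] v=[1.0400 -1.0792 -0.3291 1.3819]
Step 5: x=[6.3376 10.6241 16.7676 23.3424] v=[0.0445 -0.1512 -0.3428 1.2999]

Answer: 6.3376 10.6241 16.7676 23.3424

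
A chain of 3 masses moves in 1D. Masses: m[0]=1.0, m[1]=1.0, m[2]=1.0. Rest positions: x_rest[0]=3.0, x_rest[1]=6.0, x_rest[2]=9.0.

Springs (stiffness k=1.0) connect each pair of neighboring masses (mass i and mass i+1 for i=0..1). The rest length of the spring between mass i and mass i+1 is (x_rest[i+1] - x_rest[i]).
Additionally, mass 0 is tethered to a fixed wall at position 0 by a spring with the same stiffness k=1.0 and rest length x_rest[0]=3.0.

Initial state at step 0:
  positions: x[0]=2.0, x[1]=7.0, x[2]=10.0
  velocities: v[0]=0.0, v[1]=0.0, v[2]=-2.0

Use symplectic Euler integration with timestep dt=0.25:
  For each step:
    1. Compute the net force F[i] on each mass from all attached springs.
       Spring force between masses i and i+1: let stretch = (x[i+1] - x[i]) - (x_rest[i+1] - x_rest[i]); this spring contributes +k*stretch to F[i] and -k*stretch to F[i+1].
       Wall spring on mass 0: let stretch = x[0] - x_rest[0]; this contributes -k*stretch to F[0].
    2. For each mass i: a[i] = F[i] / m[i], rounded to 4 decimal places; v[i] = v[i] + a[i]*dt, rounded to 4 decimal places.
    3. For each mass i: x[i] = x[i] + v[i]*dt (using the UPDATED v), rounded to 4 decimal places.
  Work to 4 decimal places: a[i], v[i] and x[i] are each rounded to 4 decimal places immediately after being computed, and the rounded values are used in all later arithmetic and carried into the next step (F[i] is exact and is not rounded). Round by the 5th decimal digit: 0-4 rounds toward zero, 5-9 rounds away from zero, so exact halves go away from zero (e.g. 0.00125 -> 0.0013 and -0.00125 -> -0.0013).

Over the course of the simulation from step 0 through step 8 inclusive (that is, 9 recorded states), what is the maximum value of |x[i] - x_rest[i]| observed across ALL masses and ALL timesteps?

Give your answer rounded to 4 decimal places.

Step 0: x=[2.0000 7.0000 10.0000] v=[0.0000 0.0000 -2.0000]
Step 1: x=[2.1875 6.8750 9.5000] v=[0.7500 -0.5000 -2.0000]
Step 2: x=[2.5313 6.6211 9.0234] v=[1.3750 -1.0156 -1.9063]
Step 3: x=[2.9725 6.2617 8.5842] v=[1.7646 -1.4375 -1.7569]
Step 4: x=[3.4335 5.8419 8.1873] v=[1.8438 -1.6792 -1.5875]
Step 5: x=[3.8304 5.4182 7.8313] v=[1.5875 -1.6950 -1.4239]
Step 6: x=[4.0871 5.0460 7.5120] v=[1.0269 -1.4887 -1.2772]
Step 7: x=[4.1483 4.7680 7.2261] v=[0.2449 -1.1119 -1.1437]
Step 8: x=[3.9890 4.6049 6.9741] v=[-0.6373 -0.6523 -1.0082]
Max displacement = 2.0259

Answer: 2.0259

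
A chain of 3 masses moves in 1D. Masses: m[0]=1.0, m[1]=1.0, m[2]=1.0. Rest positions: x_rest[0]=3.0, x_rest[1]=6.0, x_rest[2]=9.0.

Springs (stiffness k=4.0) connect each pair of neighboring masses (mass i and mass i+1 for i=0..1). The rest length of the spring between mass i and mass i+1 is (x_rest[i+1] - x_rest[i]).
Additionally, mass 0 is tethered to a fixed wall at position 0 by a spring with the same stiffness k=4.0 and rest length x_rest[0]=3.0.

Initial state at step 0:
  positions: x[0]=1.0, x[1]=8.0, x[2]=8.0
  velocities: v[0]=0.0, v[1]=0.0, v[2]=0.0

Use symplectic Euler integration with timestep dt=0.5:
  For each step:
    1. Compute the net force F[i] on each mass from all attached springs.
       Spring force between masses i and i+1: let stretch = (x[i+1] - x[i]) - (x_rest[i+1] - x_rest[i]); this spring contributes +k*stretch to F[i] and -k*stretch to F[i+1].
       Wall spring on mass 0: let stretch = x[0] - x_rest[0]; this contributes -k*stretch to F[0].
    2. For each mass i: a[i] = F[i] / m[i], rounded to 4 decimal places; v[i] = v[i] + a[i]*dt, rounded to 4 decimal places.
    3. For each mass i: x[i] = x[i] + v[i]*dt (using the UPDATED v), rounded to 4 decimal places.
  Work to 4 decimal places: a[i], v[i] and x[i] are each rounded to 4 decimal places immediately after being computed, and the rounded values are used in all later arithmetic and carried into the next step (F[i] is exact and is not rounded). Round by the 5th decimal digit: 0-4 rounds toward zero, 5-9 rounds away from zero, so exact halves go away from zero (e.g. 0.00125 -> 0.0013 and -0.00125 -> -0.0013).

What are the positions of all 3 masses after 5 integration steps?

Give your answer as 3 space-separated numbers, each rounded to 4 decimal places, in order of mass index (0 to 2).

Step 0: x=[1.0000 8.0000 8.0000] v=[0.0000 0.0000 0.0000]
Step 1: x=[7.0000 1.0000 11.0000] v=[12.0000 -14.0000 6.0000]
Step 2: x=[0.0000 10.0000 7.0000] v=[-14.0000 18.0000 -8.0000]
Step 3: x=[3.0000 6.0000 9.0000] v=[6.0000 -8.0000 4.0000]
Step 4: x=[6.0000 2.0000 11.0000] v=[6.0000 -8.0000 4.0000]
Step 5: x=[-1.0000 11.0000 7.0000] v=[-14.0000 18.0000 -8.0000]

Answer: -1.0000 11.0000 7.0000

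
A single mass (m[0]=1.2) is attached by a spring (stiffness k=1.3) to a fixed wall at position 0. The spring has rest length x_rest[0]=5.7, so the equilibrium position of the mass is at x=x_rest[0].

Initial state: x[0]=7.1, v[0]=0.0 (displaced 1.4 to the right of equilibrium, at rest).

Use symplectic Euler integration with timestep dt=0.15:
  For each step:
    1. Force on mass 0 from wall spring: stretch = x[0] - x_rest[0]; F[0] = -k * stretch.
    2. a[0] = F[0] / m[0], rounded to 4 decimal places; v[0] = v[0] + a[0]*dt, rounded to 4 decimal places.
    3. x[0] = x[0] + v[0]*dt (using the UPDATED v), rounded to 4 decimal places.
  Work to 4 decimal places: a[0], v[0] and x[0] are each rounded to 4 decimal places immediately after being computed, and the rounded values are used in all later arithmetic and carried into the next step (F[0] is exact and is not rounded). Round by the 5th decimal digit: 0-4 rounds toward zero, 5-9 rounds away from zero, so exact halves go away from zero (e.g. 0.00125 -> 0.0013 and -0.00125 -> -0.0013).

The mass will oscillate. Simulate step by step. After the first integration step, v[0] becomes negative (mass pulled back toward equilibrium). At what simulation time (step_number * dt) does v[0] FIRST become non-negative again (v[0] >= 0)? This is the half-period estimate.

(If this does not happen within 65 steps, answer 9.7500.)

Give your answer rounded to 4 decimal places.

Step 0: x=[7.1000] v=[0.0000]
Step 1: x=[7.0659] v=[-0.2275]
Step 2: x=[6.9985] v=[-0.4495]
Step 3: x=[6.8994] v=[-0.6605]
Step 4: x=[6.7711] v=[-0.8554]
Step 5: x=[6.6167] v=[-1.0295]
Step 6: x=[6.4399] v=[-1.1785]
Step 7: x=[6.2451] v=[-1.2987]
Step 8: x=[6.0370] v=[-1.3873]
Step 9: x=[5.8207] v=[-1.4421]
Step 10: x=[5.6014] v=[-1.4617]
Step 11: x=[5.3845] v=[-1.4457]
Step 12: x=[5.1753] v=[-1.3944]
Step 13: x=[4.9789] v=[-1.3091]
Step 14: x=[4.8001] v=[-1.1919]
Step 15: x=[4.6432] v=[-1.0457]
Step 16: x=[4.5121] v=[-0.8740]
Step 17: x=[4.4100] v=[-0.6810]
Step 18: x=[4.3393] v=[-0.4714]
Step 19: x=[4.3018] v=[-0.2503]
Step 20: x=[4.2983] v=[-0.0231]
Step 21: x=[4.3290] v=[0.2047]
First v>=0 after going negative at step 21, time=3.1500

Answer: 3.1500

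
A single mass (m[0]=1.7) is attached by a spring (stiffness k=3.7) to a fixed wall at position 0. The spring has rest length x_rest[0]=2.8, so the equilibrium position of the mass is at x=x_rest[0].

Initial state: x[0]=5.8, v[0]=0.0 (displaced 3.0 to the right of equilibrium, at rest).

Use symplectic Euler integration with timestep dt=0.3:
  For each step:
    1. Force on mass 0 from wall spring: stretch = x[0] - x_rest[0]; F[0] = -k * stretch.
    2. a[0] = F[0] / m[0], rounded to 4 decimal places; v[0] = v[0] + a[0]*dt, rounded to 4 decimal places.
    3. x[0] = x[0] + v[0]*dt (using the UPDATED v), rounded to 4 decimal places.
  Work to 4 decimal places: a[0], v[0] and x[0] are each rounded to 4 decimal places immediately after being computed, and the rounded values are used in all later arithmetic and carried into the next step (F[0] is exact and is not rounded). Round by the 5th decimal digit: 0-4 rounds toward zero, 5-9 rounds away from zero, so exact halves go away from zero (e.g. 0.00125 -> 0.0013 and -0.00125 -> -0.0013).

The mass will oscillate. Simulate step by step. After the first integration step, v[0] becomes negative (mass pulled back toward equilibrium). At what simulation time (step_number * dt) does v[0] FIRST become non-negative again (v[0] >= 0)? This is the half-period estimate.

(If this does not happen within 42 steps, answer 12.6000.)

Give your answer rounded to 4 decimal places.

Step 0: x=[5.8000] v=[0.0000]
Step 1: x=[5.2124] v=[-1.9588]
Step 2: x=[4.1522] v=[-3.5340]
Step 3: x=[2.8271] v=[-4.4169]
Step 4: x=[1.4967] v=[-4.4346]
Step 5: x=[0.4216] v=[-3.5836]
Step 6: x=[-0.1876] v=[-2.0307]
Step 7: x=[-0.2116] v=[-0.0800]
Step 8: x=[0.3543] v=[1.8864]
First v>=0 after going negative at step 8, time=2.4000

Answer: 2.4000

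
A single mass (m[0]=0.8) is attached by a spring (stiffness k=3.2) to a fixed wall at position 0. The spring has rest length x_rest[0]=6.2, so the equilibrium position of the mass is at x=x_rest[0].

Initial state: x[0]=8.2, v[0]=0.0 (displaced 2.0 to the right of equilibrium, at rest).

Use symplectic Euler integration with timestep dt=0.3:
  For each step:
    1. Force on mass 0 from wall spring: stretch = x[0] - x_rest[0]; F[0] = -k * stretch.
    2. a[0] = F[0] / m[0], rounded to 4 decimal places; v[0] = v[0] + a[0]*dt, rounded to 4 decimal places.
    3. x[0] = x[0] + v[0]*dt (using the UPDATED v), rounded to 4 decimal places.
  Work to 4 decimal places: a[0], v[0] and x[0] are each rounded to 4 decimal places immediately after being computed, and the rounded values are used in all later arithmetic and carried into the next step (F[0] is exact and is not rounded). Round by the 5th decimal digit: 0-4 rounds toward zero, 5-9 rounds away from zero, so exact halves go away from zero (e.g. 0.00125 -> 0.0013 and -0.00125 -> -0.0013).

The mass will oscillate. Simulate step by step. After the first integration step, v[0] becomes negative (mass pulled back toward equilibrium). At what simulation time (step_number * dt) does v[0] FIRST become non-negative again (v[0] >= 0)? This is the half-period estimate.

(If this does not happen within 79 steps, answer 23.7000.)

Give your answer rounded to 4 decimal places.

Answer: 1.8000

Derivation:
Step 0: x=[8.2000] v=[0.0000]
Step 1: x=[7.4800] v=[-2.4000]
Step 2: x=[6.2992] v=[-3.9360]
Step 3: x=[5.0827] v=[-4.0550]
Step 4: x=[4.2684] v=[-2.7142]
Step 5: x=[4.1495] v=[-0.3963]
Step 6: x=[4.7688] v=[2.0643]
First v>=0 after going negative at step 6, time=1.8000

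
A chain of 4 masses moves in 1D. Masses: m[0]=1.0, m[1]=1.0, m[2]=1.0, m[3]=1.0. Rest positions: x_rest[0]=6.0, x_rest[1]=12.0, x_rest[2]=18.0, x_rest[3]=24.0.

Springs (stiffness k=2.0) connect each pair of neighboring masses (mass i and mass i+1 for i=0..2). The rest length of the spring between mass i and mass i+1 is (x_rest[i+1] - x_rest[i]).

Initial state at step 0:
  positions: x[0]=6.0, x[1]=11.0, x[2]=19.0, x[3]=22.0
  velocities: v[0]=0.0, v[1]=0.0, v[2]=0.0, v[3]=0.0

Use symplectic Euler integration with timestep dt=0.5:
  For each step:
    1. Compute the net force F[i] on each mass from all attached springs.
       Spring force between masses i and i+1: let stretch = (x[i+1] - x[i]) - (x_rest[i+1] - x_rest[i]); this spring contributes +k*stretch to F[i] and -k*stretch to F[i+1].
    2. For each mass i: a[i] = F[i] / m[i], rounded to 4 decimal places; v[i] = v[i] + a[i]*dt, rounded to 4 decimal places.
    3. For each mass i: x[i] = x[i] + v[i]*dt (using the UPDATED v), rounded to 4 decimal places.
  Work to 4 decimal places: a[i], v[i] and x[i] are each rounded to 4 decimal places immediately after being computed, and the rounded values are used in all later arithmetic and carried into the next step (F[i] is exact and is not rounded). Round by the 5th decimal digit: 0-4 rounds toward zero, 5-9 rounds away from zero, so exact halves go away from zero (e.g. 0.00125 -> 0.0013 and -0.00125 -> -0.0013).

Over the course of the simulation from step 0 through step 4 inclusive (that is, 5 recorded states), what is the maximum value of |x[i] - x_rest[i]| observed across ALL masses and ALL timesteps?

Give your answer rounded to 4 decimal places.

Step 0: x=[6.0000 11.0000 19.0000 22.0000] v=[0.0000 0.0000 0.0000 0.0000]
Step 1: x=[5.5000 12.5000 16.5000 23.5000] v=[-1.0000 3.0000 -5.0000 3.0000]
Step 2: x=[5.5000 12.5000 15.5000 24.5000] v=[0.0000 0.0000 -2.0000 2.0000]
Step 3: x=[6.0000 10.5000 17.5000 24.0000] v=[1.0000 -4.0000 4.0000 -1.0000]
Step 4: x=[5.7500 9.7500 19.2500 23.2500] v=[-0.5000 -1.5000 3.5000 -1.5000]
Max displacement = 2.5000

Answer: 2.5000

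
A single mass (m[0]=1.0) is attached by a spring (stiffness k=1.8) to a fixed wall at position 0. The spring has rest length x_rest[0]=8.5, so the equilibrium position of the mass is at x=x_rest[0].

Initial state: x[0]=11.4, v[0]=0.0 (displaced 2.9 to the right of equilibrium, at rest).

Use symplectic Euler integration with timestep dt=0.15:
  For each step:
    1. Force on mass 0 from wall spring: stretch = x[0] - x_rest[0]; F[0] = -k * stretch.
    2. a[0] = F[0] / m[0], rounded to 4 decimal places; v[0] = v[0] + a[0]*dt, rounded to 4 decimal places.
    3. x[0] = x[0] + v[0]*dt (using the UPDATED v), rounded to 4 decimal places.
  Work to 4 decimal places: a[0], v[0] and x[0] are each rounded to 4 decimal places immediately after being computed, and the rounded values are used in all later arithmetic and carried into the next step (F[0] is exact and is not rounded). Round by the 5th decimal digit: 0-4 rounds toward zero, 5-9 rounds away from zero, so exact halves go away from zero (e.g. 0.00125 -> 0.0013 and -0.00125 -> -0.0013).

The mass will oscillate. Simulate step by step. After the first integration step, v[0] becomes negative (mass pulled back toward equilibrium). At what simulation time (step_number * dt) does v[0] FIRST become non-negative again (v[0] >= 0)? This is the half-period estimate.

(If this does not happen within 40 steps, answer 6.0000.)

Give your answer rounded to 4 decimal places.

Answer: 2.4000

Derivation:
Step 0: x=[11.4000] v=[0.0000]
Step 1: x=[11.2826] v=[-0.7830]
Step 2: x=[11.0525] v=[-1.5343]
Step 3: x=[10.7190] v=[-2.2235]
Step 4: x=[10.2956] v=[-2.8226]
Step 5: x=[9.7995] v=[-3.3074]
Step 6: x=[9.2508] v=[-3.6583]
Step 7: x=[8.6717] v=[-3.8610]
Step 8: x=[8.0856] v=[-3.9074]
Step 9: x=[7.5163] v=[-3.7955]
Step 10: x=[6.9868] v=[-3.5299]
Step 11: x=[6.5186] v=[-3.1213]
Step 12: x=[6.1307] v=[-2.5863]
Step 13: x=[5.8387] v=[-1.9466]
Step 14: x=[5.6545] v=[-1.2281]
Step 15: x=[5.5855] v=[-0.4598]
Step 16: x=[5.6346] v=[0.3271]
First v>=0 after going negative at step 16, time=2.4000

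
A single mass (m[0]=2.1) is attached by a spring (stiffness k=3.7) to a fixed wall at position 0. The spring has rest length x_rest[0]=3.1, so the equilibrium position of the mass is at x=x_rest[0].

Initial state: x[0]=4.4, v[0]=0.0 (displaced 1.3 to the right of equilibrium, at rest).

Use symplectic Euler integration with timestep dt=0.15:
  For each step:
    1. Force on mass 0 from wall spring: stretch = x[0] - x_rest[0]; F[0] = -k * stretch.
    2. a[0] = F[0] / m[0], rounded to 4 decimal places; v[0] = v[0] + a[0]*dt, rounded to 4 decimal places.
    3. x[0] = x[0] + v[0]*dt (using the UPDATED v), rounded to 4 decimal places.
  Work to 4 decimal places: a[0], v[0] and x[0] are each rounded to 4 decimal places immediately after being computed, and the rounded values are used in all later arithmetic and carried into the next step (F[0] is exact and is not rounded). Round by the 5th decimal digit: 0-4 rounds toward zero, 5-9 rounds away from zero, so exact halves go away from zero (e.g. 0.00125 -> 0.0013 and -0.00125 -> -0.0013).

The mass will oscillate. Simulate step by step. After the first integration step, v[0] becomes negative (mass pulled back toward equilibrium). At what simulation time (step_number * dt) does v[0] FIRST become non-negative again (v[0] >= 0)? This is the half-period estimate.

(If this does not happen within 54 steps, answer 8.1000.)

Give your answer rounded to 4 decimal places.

Step 0: x=[4.4000] v=[0.0000]
Step 1: x=[4.3485] v=[-0.3436]
Step 2: x=[4.2475] v=[-0.6736]
Step 3: x=[4.1010] v=[-0.9769]
Step 4: x=[3.9148] v=[-1.2415]
Step 5: x=[3.6963] v=[-1.4568]
Step 6: x=[3.4541] v=[-1.6144]
Step 7: x=[3.1979] v=[-1.7080]
Step 8: x=[2.9378] v=[-1.7339]
Step 9: x=[2.6842] v=[-1.6910]
Step 10: x=[2.4470] v=[-1.5811]
Step 11: x=[2.2357] v=[-1.4085]
Step 12: x=[2.0587] v=[-1.1801]
Step 13: x=[1.9230] v=[-0.9049]
Step 14: x=[1.8339] v=[-0.5938]
Step 15: x=[1.7950] v=[-0.2592]
Step 16: x=[1.8079] v=[0.0857]
First v>=0 after going negative at step 16, time=2.4000

Answer: 2.4000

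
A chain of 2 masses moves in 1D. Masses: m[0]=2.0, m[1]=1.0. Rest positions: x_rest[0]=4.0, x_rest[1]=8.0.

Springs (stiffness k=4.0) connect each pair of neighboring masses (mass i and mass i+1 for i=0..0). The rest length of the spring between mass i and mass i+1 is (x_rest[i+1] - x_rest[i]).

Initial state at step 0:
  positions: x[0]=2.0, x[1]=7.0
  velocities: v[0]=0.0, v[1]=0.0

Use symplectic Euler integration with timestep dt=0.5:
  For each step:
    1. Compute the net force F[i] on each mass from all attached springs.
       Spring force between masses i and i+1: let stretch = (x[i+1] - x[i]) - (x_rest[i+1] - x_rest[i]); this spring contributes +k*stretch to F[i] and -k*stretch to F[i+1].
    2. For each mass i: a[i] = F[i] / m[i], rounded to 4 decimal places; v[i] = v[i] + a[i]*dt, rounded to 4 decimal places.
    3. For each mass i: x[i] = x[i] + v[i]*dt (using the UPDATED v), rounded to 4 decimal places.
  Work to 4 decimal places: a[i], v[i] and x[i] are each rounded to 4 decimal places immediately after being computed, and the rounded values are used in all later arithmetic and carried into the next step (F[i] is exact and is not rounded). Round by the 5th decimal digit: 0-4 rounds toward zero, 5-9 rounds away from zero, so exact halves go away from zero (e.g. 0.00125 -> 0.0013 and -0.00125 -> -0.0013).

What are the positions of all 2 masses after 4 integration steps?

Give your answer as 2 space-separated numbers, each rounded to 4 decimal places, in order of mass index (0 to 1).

Step 0: x=[2.0000 7.0000] v=[0.0000 0.0000]
Step 1: x=[2.5000 6.0000] v=[1.0000 -2.0000]
Step 2: x=[2.7500 5.5000] v=[0.5000 -1.0000]
Step 3: x=[2.3750 6.2500] v=[-0.7500 1.5000]
Step 4: x=[1.9375 7.1250] v=[-0.8750 1.7500]

Answer: 1.9375 7.1250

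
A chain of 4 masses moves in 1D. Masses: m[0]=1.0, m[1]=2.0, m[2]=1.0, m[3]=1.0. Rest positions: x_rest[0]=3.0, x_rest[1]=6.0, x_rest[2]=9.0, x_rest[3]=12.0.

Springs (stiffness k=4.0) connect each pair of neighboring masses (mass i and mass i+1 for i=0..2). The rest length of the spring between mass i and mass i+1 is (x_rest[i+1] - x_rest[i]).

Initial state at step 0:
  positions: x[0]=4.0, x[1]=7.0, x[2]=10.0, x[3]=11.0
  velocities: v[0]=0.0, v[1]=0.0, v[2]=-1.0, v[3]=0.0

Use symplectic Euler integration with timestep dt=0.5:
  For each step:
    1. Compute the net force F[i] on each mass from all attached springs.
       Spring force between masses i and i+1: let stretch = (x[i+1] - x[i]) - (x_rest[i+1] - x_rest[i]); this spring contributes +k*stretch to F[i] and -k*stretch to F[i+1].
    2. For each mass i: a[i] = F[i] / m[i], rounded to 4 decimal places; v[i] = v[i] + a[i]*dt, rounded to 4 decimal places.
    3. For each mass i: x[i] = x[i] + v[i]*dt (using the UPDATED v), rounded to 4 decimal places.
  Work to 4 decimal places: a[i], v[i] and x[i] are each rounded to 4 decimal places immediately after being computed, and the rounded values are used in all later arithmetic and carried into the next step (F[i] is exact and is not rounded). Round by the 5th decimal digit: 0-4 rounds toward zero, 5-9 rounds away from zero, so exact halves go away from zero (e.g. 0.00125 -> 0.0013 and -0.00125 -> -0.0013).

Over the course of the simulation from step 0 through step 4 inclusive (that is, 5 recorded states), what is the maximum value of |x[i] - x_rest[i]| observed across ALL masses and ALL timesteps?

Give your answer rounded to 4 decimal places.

Answer: 1.7500

Derivation:
Step 0: x=[4.0000 7.0000 10.0000 11.0000] v=[0.0000 0.0000 -1.0000 0.0000]
Step 1: x=[4.0000 7.0000 7.5000 13.0000] v=[0.0000 0.0000 -5.0000 4.0000]
Step 2: x=[4.0000 5.7500 10.0000 12.5000] v=[0.0000 -2.5000 5.0000 -1.0000]
Step 3: x=[2.7500 5.7500 10.7500 12.5000] v=[-2.5000 0.0000 1.5000 0.0000]
Step 4: x=[1.5000 6.7500 8.2500 13.7500] v=[-2.5000 2.0000 -5.0000 2.5000]
Max displacement = 1.7500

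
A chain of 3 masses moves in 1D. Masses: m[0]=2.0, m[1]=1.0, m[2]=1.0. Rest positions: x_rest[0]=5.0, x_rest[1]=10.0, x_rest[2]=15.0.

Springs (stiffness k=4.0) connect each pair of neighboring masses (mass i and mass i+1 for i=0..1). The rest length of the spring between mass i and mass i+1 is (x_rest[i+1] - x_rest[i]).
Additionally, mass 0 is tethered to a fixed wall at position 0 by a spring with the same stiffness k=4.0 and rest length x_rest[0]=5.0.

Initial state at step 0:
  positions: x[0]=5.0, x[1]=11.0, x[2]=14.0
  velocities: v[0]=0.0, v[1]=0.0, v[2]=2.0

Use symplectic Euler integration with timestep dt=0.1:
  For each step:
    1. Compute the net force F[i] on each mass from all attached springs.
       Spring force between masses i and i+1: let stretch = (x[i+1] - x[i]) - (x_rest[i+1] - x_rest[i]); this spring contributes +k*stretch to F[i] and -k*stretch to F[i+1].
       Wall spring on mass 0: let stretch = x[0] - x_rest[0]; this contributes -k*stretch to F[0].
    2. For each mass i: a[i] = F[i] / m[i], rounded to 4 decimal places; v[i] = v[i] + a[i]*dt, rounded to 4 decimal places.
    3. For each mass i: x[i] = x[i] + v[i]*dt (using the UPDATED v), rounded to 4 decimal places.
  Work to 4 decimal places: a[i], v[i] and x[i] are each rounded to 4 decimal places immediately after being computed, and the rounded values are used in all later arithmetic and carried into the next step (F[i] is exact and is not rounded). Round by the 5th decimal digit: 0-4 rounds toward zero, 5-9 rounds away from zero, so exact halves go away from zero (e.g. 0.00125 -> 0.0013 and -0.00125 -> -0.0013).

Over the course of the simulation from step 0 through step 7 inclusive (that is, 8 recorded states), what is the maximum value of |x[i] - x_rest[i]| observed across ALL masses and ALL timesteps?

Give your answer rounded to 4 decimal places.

Step 0: x=[5.0000 11.0000 14.0000] v=[0.0000 0.0000 2.0000]
Step 1: x=[5.0200 10.8800 14.2800] v=[0.2000 -1.2000 2.8000]
Step 2: x=[5.0568 10.6616 14.6240] v=[0.3680 -2.1840 3.4400]
Step 3: x=[5.1046 10.3775 15.0095] v=[0.4776 -2.8410 3.8550]
Step 4: x=[5.1557 10.0678 15.4097] v=[0.5113 -3.0974 4.0022]
Step 5: x=[5.2020 9.7753 15.7962] v=[0.4626 -2.9255 3.8654]
Step 6: x=[5.2357 9.5407 16.1419] v=[0.3369 -2.3465 3.4570]
Step 7: x=[5.2508 9.3979 16.4236] v=[0.1508 -1.4280 2.8165]
Max displacement = 1.4236

Answer: 1.4236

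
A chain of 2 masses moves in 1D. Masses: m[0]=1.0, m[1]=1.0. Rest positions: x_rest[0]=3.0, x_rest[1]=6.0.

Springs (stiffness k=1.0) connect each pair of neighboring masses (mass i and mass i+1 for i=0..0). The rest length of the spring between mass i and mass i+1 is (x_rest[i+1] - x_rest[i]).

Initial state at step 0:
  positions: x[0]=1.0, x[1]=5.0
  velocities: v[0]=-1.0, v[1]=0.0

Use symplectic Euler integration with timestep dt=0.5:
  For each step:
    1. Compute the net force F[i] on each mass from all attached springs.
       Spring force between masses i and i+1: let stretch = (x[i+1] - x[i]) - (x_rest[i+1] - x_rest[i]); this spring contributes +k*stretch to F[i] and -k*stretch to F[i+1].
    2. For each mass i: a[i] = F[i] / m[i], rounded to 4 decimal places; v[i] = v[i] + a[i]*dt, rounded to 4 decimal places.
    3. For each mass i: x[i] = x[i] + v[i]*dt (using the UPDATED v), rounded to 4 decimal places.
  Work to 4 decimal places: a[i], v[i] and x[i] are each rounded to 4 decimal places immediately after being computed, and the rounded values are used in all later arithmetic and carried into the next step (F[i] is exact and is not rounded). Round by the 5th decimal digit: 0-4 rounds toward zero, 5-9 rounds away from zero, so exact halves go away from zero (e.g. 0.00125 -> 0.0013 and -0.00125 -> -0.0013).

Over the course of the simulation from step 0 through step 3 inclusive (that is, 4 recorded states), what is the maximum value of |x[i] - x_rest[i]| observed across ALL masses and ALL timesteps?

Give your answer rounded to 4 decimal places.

Answer: 2.3750

Derivation:
Step 0: x=[1.0000 5.0000] v=[-1.0000 0.0000]
Step 1: x=[0.7500 4.7500] v=[-0.5000 -0.5000]
Step 2: x=[0.7500 4.2500] v=[0.0000 -1.0000]
Step 3: x=[0.8750 3.6250] v=[0.2500 -1.2500]
Max displacement = 2.3750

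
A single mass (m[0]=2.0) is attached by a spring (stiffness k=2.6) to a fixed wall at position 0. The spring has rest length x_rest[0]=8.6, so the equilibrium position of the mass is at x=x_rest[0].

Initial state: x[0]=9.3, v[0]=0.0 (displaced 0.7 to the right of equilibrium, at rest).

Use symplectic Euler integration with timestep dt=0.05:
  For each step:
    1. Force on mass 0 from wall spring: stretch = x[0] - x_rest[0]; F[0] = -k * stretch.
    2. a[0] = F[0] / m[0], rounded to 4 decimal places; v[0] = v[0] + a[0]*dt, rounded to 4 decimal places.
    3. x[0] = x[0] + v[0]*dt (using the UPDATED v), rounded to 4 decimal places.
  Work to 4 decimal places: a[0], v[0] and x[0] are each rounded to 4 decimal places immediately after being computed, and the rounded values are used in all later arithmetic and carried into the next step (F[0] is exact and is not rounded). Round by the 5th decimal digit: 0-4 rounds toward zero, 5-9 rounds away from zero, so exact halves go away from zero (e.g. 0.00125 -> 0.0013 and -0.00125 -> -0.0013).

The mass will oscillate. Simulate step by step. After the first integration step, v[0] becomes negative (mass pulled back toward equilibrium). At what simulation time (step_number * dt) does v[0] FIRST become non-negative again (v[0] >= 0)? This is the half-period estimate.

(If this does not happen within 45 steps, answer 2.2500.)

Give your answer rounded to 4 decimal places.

Answer: 2.2500

Derivation:
Step 0: x=[9.3000] v=[0.0000]
Step 1: x=[9.2977] v=[-0.0455]
Step 2: x=[9.2932] v=[-0.0909]
Step 3: x=[9.2864] v=[-0.1360]
Step 4: x=[9.2774] v=[-0.1806]
Step 5: x=[9.2662] v=[-0.2246]
Step 6: x=[9.2528] v=[-0.2679]
Step 7: x=[9.2373] v=[-0.3103]
Step 8: x=[9.2197] v=[-0.3517]
Step 9: x=[9.2001] v=[-0.3920]
Step 10: x=[9.1786] v=[-0.4310]
Step 11: x=[9.1552] v=[-0.4686]
Step 12: x=[9.1300] v=[-0.5047]
Step 13: x=[9.1030] v=[-0.5392]
Step 14: x=[9.0744] v=[-0.5719]
Step 15: x=[9.0443] v=[-0.6027]
Step 16: x=[9.0127] v=[-0.6316]
Step 17: x=[8.9798] v=[-0.6584]
Step 18: x=[8.9456] v=[-0.6831]
Step 19: x=[8.9103] v=[-0.7056]
Step 20: x=[8.8740] v=[-0.7258]
Step 21: x=[8.8368] v=[-0.7436]
Step 22: x=[8.7989] v=[-0.7590]
Step 23: x=[8.7603] v=[-0.7719]
Step 24: x=[8.7212] v=[-0.7823]
Step 25: x=[8.6817] v=[-0.7902]
Step 26: x=[8.6419] v=[-0.7955]
Step 27: x=[8.6020] v=[-0.7982]
Step 28: x=[8.5621] v=[-0.7983]
Step 29: x=[8.5223] v=[-0.7958]
Step 30: x=[8.4828] v=[-0.7908]
Step 31: x=[8.4436] v=[-0.7832]
Step 32: x=[8.4050] v=[-0.7730]
Step 33: x=[8.3670] v=[-0.7603]
Step 34: x=[8.3297] v=[-0.7452]
Step 35: x=[8.2933] v=[-0.7276]
Step 36: x=[8.2579] v=[-0.7077]
Step 37: x=[8.2236] v=[-0.6855]
Step 38: x=[8.1906] v=[-0.6610]
Step 39: x=[8.1589] v=[-0.6344]
Step 40: x=[8.1286] v=[-0.6057]
Step 41: x=[8.0998] v=[-0.5751]
Step 42: x=[8.0727] v=[-0.5426]
Step 43: x=[8.0473] v=[-0.5083]
Step 44: x=[8.0237] v=[-0.4724]
Step 45: x=[8.0020] v=[-0.4349]
v[0] did not become non-negative within 45 steps; using fallback time=2.2500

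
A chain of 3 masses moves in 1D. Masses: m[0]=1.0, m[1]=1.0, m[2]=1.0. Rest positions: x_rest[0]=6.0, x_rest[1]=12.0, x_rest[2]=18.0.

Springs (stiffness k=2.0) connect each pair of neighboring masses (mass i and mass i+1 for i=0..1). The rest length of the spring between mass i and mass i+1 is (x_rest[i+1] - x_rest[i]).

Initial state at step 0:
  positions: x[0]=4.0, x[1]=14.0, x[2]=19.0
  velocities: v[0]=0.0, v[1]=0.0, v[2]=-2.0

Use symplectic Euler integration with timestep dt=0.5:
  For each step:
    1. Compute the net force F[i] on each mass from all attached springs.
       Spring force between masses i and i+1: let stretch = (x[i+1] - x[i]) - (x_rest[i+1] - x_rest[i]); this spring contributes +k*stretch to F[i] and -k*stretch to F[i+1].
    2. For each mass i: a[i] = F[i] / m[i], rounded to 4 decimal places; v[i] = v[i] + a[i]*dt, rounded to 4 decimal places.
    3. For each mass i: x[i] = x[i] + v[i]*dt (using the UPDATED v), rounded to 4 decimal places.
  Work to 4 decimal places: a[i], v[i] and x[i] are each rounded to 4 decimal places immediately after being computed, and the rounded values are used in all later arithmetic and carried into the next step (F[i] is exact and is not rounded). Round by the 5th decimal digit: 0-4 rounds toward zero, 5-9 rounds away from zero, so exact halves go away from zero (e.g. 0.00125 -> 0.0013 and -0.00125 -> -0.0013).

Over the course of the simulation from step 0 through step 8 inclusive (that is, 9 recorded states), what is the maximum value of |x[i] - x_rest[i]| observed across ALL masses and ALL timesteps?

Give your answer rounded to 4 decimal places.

Answer: 4.3476

Derivation:
Step 0: x=[4.0000 14.0000 19.0000] v=[0.0000 0.0000 -2.0000]
Step 1: x=[6.0000 11.5000 18.5000] v=[4.0000 -5.0000 -1.0000]
Step 2: x=[7.7500 9.7500 17.5000] v=[3.5000 -3.5000 -2.0000]
Step 3: x=[7.5000 10.8750 15.6250] v=[-0.5000 2.2500 -3.7500]
Step 4: x=[5.9375 12.6875 14.3750] v=[-3.1250 3.6250 -2.5000]
Step 5: x=[4.7500 11.9688 15.2813] v=[-2.3750 -1.4375 1.8125]
Step 6: x=[4.1719 9.2969 17.5313] v=[-1.1562 -5.3438 4.5000]
Step 7: x=[3.1563 8.1797 18.6641] v=[-2.0312 -2.2344 2.2656]
Step 8: x=[1.6524 9.7930 17.5547] v=[-3.0078 3.2266 -2.2188]
Max displacement = 4.3476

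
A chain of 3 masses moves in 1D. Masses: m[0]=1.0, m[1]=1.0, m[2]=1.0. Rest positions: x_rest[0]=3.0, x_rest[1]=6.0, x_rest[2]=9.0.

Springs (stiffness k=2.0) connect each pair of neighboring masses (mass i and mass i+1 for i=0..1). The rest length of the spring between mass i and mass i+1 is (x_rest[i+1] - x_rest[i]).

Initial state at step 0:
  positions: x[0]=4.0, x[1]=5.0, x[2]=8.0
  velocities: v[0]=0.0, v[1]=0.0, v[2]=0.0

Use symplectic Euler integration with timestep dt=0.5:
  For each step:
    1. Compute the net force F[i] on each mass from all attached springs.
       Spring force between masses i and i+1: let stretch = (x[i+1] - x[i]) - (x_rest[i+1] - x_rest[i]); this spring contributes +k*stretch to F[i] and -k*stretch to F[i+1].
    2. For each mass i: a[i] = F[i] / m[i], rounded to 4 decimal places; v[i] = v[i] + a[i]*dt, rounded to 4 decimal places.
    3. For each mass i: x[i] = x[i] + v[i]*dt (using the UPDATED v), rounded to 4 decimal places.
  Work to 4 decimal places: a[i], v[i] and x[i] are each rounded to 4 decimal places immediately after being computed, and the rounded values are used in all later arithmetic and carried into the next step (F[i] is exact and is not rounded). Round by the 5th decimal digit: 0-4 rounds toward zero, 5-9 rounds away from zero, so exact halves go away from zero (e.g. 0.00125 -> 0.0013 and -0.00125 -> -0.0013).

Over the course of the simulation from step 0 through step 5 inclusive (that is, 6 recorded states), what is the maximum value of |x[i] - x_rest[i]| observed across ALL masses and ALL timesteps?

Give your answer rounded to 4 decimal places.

Step 0: x=[4.0000 5.0000 8.0000] v=[0.0000 0.0000 0.0000]
Step 1: x=[3.0000 6.0000 8.0000] v=[-2.0000 2.0000 0.0000]
Step 2: x=[2.0000 6.5000 8.5000] v=[-2.0000 1.0000 1.0000]
Step 3: x=[1.7500 5.7500 9.5000] v=[-0.5000 -1.5000 2.0000]
Step 4: x=[2.0000 4.8750 10.1250] v=[0.5000 -1.7500 1.2500]
Step 5: x=[2.1875 5.1875 9.6250] v=[0.3750 0.6250 -1.0000]
Max displacement = 1.2500

Answer: 1.2500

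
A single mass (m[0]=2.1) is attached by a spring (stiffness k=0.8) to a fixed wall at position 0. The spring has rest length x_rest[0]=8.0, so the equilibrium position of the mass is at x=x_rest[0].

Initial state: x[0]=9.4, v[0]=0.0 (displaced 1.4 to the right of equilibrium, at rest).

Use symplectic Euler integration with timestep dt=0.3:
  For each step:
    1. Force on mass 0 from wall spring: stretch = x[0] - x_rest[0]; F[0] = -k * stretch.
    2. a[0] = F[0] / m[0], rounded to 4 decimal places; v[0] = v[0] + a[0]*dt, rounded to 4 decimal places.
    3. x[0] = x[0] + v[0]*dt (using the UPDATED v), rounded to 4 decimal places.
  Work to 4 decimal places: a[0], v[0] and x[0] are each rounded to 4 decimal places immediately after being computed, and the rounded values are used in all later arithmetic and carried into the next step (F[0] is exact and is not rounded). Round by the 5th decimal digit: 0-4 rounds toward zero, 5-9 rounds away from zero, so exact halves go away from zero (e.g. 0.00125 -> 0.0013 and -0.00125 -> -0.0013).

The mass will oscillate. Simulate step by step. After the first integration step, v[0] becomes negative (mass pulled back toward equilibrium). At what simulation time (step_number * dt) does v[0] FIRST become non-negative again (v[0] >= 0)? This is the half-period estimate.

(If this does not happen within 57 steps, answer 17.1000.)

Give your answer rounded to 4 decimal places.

Answer: 5.1000

Derivation:
Step 0: x=[9.4000] v=[0.0000]
Step 1: x=[9.3520] v=[-0.1600]
Step 2: x=[9.2577] v=[-0.3145]
Step 3: x=[9.1202] v=[-0.4582]
Step 4: x=[8.9443] v=[-0.5862]
Step 5: x=[8.7361] v=[-0.6941]
Step 6: x=[8.5026] v=[-0.7782]
Step 7: x=[8.2519] v=[-0.8357]
Step 8: x=[7.9926] v=[-0.8645]
Step 9: x=[7.7335] v=[-0.8637]
Step 10: x=[7.4835] v=[-0.8333]
Step 11: x=[7.2512] v=[-0.7743]
Step 12: x=[7.0446] v=[-0.6887]
Step 13: x=[6.8708] v=[-0.5795]
Step 14: x=[6.7357] v=[-0.4504]
Step 15: x=[6.6439] v=[-0.3059]
Step 16: x=[6.5986] v=[-0.1509]
Step 17: x=[6.6014] v=[0.0093]
First v>=0 after going negative at step 17, time=5.1000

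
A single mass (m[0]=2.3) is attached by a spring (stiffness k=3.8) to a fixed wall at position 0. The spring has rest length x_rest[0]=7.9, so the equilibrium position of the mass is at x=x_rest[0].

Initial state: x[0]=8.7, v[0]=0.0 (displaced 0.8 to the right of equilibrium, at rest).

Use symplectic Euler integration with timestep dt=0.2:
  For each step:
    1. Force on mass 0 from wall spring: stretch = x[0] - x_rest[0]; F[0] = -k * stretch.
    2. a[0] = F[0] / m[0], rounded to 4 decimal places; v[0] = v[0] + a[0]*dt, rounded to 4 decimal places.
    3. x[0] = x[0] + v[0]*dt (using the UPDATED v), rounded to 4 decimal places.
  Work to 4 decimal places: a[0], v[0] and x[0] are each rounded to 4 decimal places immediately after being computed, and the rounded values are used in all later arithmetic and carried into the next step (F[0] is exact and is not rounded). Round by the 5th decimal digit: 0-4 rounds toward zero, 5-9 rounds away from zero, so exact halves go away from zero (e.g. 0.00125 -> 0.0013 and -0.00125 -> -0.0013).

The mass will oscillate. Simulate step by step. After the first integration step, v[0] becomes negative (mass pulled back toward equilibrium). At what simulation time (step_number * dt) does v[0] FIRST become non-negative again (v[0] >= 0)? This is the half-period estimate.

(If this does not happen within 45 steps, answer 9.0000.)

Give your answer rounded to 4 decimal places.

Answer: 2.6000

Derivation:
Step 0: x=[8.7000] v=[0.0000]
Step 1: x=[8.6471] v=[-0.2643]
Step 2: x=[8.5449] v=[-0.5112]
Step 3: x=[8.4000] v=[-0.7243]
Step 4: x=[8.2221] v=[-0.8895]
Step 5: x=[8.0229] v=[-0.9959]
Step 6: x=[7.8156] v=[-1.0365]
Step 7: x=[7.6139] v=[-1.0086]
Step 8: x=[7.4311] v=[-0.9141]
Step 9: x=[7.2793] v=[-0.7592]
Step 10: x=[7.1685] v=[-0.5541]
Step 11: x=[7.1060] v=[-0.3124]
Step 12: x=[7.0960] v=[-0.0500]
Step 13: x=[7.1391] v=[0.2157]
First v>=0 after going negative at step 13, time=2.6000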